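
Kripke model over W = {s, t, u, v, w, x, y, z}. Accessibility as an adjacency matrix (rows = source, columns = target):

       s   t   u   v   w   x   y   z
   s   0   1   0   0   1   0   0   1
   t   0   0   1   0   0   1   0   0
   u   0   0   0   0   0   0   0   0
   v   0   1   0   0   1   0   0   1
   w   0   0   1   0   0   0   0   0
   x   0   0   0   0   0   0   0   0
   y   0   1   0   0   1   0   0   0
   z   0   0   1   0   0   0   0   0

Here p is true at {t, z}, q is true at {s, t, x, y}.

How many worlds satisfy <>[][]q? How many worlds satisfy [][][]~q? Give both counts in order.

For <>[][]q:
s: successors {t, w, z}; [][]q there: t:T, w:T, z:T. ✓
t: successors {u, x}; [][]q there: u:T, x:T. ✓
u: no successors, so <>[][]q fails. ✗
v: successors {t, w, z}; [][]q there: t:T, w:T, z:T. ✓
w: successors {u}; [][]q there: u:T. ✓
x: no successors, so <>[][]q fails. ✗
y: successors {t, w}; [][]q there: t:T, w:T. ✓
z: successors {u}; [][]q there: u:T. ✓
— 6 worlds.
For [][][]~q:
s: successors {t, w, z}; [][]~q there: t:T, w:T, z:T. ✓
t: successors {u, x}; [][]~q there: u:T, x:T. ✓
u: no successors, so [][][]~q holds vacuously. ✓
v: successors {t, w, z}; [][]~q there: t:T, w:T, z:T. ✓
w: successors {u}; [][]~q there: u:T. ✓
x: no successors, so [][][]~q holds vacuously. ✓
y: successors {t, w}; [][]~q there: t:T, w:T. ✓
z: successors {u}; [][]~q there: u:T. ✓
— 8 worlds.

6 and 8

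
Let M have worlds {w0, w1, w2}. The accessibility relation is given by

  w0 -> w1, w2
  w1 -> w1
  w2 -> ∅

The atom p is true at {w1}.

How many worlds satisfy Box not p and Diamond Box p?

w0: Box not p is F, Diamond Box p is T. ✗
w1: Box not p is F, Diamond Box p is T. ✗
w2: Box not p is T, Diamond Box p is F. ✗
Satisfying worlds: ∅.

0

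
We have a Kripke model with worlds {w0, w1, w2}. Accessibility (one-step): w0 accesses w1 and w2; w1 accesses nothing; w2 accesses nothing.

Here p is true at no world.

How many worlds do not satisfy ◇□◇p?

2

w0: successors {w1, w2}; □◇p there: w1:T, w2:T. ✓
w1: no successors, so ◇□◇p fails. ✗
w2: no successors, so ◇□◇p fails. ✗
Satisfying worlds: {w0}.
So ◇□◇p fails at the other 2 worlds.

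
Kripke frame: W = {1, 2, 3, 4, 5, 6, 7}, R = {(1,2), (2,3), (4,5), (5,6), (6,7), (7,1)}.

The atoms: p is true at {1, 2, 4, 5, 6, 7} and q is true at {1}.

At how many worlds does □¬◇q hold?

1: successors {2}; ¬◇q there: 2:T. ✓
2: successors {3}; ¬◇q there: 3:T. ✓
3: no successors, so □¬◇q holds vacuously. ✓
4: successors {5}; ¬◇q there: 5:T. ✓
5: successors {6}; ¬◇q there: 6:T. ✓
6: successors {7}; ¬◇q there: 7:F. ✗
7: successors {1}; ¬◇q there: 1:T. ✓
Satisfying worlds: {1, 2, 3, 4, 5, 7}.

6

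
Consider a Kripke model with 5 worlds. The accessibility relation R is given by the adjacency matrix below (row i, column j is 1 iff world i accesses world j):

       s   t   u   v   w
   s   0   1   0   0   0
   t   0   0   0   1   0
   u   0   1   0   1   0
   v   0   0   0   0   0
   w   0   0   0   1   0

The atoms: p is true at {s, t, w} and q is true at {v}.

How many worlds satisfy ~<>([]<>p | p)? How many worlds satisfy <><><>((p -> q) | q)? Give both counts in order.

For ~<>([]<>p | p):
s: <>([]<>p | p) is T. ✗
t: <>([]<>p | p) is T. ✗
u: <>([]<>p | p) is T. ✗
v: <>([]<>p | p) is F. ✓
w: <>([]<>p | p) is T. ✗
— 1 world.
For <><><>((p -> q) | q):
s: successors {t}; <><>((p -> q) | q) there: t:F. ✗
t: successors {v}; <><>((p -> q) | q) there: v:F. ✗
u: successors {t, v}; <><>((p -> q) | q) there: t:F, v:F. ✗
v: no successors, so <><><>((p -> q) | q) fails. ✗
w: successors {v}; <><>((p -> q) | q) there: v:F. ✗
— 0 worlds.

1 and 0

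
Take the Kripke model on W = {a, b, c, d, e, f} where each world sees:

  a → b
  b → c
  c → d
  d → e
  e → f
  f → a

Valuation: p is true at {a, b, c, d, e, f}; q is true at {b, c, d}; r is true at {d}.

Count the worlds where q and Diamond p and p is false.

3

a: q and Diamond p is F, p is T. ✗
b: q and Diamond p is T, p is T. ✓
c: q and Diamond p is T, p is T. ✓
d: q and Diamond p is T, p is T. ✓
e: q and Diamond p is F, p is T. ✗
f: q and Diamond p is F, p is T. ✗
Satisfying worlds: {b, c, d}.
So q and Diamond p and p fails at the other 3 worlds.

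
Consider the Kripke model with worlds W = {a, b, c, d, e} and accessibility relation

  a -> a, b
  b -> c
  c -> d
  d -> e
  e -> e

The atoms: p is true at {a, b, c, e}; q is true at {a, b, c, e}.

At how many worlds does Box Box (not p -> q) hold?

4

a: successors {a, b}; Box (not p -> q) there: a:T, b:T. ✓
b: successors {c}; Box (not p -> q) there: c:F. ✗
c: successors {d}; Box (not p -> q) there: d:T. ✓
d: successors {e}; Box (not p -> q) there: e:T. ✓
e: successors {e}; Box (not p -> q) there: e:T. ✓
Satisfying worlds: {a, c, d, e}.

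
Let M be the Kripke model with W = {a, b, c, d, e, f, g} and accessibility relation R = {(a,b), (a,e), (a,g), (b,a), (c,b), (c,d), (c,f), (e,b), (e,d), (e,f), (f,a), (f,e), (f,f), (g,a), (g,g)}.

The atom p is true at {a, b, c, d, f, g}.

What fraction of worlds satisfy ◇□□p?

5/7

a: successors {b, e, g}; □□p there: b:F, e:F, g:F. ✗
b: successors {a}; □□p there: a:T. ✓
c: successors {b, d, f}; □□p there: b:F, d:T, f:F. ✓
d: no successors, so ◇□□p fails. ✗
e: successors {b, d, f}; □□p there: b:F, d:T, f:F. ✓
f: successors {a, e, f}; □□p there: a:T, e:F, f:F. ✓
g: successors {a, g}; □□p there: a:T, g:F. ✓
That's 5 of 7 worlds, so 5/7.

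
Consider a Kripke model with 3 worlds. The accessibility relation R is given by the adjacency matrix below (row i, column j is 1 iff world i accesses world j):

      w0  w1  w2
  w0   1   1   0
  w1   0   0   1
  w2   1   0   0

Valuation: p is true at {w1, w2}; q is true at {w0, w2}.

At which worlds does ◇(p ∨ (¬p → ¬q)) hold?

w0: successors {w0, w1}; p ∨ (¬p → ¬q) there: w0:F, w1:T. ✓
w1: successors {w2}; p ∨ (¬p → ¬q) there: w2:T. ✓
w2: successors {w0}; p ∨ (¬p → ¬q) there: w0:F. ✗

{w0, w1}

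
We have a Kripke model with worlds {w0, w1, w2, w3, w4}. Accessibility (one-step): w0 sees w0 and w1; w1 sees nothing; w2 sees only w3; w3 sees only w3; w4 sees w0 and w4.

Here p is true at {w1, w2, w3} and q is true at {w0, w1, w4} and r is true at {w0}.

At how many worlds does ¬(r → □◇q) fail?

w0: r → □◇q is F. ✓
w1: r → □◇q is T. ✗
w2: r → □◇q is T. ✗
w3: r → □◇q is T. ✗
w4: r → □◇q is T. ✗
Satisfying worlds: {w0}.
So ¬(r → □◇q) fails at the other 4 worlds.

4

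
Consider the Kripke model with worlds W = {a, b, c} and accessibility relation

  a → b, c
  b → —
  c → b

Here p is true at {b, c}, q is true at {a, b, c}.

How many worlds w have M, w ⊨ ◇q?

2

a: successors {b, c}; q there: b:T, c:T. ✓
b: no successors, so ◇q fails. ✗
c: successors {b}; q there: b:T. ✓
Satisfying worlds: {a, c}.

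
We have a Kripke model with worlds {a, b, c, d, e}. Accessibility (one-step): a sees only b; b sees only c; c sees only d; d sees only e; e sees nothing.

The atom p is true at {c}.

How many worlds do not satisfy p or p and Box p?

4

a: p is F, p and Box p is F. ✗
b: p is F, p and Box p is F. ✗
c: p is T, p and Box p is F. ✓
d: p is F, p and Box p is F. ✗
e: p is F, p and Box p is F. ✗
Satisfying worlds: {c}.
So p or p and Box p fails at the other 4 worlds.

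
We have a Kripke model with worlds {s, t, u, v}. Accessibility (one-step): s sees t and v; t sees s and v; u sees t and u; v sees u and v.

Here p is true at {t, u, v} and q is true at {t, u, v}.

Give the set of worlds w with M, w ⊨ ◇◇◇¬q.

s: successors {t, v}; ◇◇¬q there: t:F, v:F. ✗
t: successors {s, v}; ◇◇¬q there: s:T, v:F. ✓
u: successors {t, u}; ◇◇¬q there: t:F, u:T. ✓
v: successors {u, v}; ◇◇¬q there: u:T, v:F. ✓

{t, u, v}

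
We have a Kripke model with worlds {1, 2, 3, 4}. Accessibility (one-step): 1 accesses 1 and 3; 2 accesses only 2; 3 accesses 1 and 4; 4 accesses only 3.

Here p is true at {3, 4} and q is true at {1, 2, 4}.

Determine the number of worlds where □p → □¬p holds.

3

1: □p is F, □¬p is F. ✓
2: □p is F, □¬p is T. ✓
3: □p is F, □¬p is F. ✓
4: □p is T, □¬p is F. ✗
Satisfying worlds: {1, 2, 3}.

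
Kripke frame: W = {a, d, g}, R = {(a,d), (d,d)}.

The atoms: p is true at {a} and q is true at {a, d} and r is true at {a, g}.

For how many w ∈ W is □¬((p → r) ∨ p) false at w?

a: successors {d}; ¬((p → r) ∨ p) there: d:F. ✗
d: successors {d}; ¬((p → r) ∨ p) there: d:F. ✗
g: no successors, so □¬((p → r) ∨ p) holds vacuously. ✓
Satisfying worlds: {g}.
So □¬((p → r) ∨ p) fails at the other 2 worlds.

2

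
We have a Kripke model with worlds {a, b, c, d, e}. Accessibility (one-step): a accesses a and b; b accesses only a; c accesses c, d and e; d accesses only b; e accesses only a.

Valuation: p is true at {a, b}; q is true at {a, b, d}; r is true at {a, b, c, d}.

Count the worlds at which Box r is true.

a: successors {a, b}; r there: a:T, b:T. ✓
b: successors {a}; r there: a:T. ✓
c: successors {c, d, e}; r there: c:T, d:T, e:F. ✗
d: successors {b}; r there: b:T. ✓
e: successors {a}; r there: a:T. ✓
Satisfying worlds: {a, b, d, e}.

4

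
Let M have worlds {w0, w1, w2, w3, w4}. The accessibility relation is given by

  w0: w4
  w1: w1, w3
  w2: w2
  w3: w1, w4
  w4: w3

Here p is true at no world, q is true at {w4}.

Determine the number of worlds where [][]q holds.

0

w0: successors {w4}; []q there: w4:F. ✗
w1: successors {w1, w3}; []q there: w1:F, w3:F. ✗
w2: successors {w2}; []q there: w2:F. ✗
w3: successors {w1, w4}; []q there: w1:F, w4:F. ✗
w4: successors {w3}; []q there: w3:F. ✗
Satisfying worlds: ∅.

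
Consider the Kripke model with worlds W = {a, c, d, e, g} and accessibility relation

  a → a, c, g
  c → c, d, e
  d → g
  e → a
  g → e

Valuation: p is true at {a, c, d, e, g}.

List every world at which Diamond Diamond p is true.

a: successors {a, c, g}; Diamond p there: a:T, c:T, g:T. ✓
c: successors {c, d, e}; Diamond p there: c:T, d:T, e:T. ✓
d: successors {g}; Diamond p there: g:T. ✓
e: successors {a}; Diamond p there: a:T. ✓
g: successors {e}; Diamond p there: e:T. ✓

{a, c, d, e, g}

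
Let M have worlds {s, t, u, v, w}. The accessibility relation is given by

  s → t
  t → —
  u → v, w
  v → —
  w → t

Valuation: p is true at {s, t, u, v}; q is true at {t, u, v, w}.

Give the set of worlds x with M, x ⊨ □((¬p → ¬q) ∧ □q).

{s, t, v, w}

s: successors {t}; (¬p → ¬q) ∧ □q there: t:T. ✓
t: no successors, so □((¬p → ¬q) ∧ □q) holds vacuously. ✓
u: successors {v, w}; (¬p → ¬q) ∧ □q there: v:T, w:F. ✗
v: no successors, so □((¬p → ¬q) ∧ □q) holds vacuously. ✓
w: successors {t}; (¬p → ¬q) ∧ □q there: t:T. ✓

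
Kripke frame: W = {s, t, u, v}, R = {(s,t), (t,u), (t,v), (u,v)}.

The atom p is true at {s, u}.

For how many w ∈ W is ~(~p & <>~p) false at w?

s: ~p & <>~p is F. ✓
t: ~p & <>~p is T. ✗
u: ~p & <>~p is F. ✓
v: ~p & <>~p is F. ✓
Satisfying worlds: {s, u, v}.
So ~(~p & <>~p) fails at the other 1 world.

1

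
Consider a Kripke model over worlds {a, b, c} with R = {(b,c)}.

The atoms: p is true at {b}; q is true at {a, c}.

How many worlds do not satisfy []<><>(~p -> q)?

1

a: no successors, so []<><>(~p -> q) holds vacuously. ✓
b: successors {c}; <><>(~p -> q) there: c:F. ✗
c: no successors, so []<><>(~p -> q) holds vacuously. ✓
Satisfying worlds: {a, c}.
So []<><>(~p -> q) fails at the other 1 world.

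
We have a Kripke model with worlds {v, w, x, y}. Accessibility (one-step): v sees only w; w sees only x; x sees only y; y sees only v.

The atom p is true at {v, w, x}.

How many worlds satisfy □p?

3

v: successors {w}; p there: w:T. ✓
w: successors {x}; p there: x:T. ✓
x: successors {y}; p there: y:F. ✗
y: successors {v}; p there: v:T. ✓
Satisfying worlds: {v, w, y}.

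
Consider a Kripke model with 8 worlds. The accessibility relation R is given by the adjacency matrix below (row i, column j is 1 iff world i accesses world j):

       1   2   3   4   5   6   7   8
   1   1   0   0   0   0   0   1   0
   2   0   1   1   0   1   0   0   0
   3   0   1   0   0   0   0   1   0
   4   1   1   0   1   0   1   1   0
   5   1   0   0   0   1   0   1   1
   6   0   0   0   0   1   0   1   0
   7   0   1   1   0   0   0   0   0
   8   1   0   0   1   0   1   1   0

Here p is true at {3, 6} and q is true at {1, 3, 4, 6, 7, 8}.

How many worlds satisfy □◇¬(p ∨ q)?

1: successors {1, 7}; ◇¬(p ∨ q) there: 1:F, 7:T. ✗
2: successors {2, 3, 5}; ◇¬(p ∨ q) there: 2:T, 3:T, 5:T. ✓
3: successors {2, 7}; ◇¬(p ∨ q) there: 2:T, 7:T. ✓
4: successors {1, 2, 4, 6, 7}; ◇¬(p ∨ q) there: 1:F, 2:T, 4:T, 6:T, 7:T. ✗
5: successors {1, 5, 7, 8}; ◇¬(p ∨ q) there: 1:F, 5:T, 7:T, 8:F. ✗
6: successors {5, 7}; ◇¬(p ∨ q) there: 5:T, 7:T. ✓
7: successors {2, 3}; ◇¬(p ∨ q) there: 2:T, 3:T. ✓
8: successors {1, 4, 6, 7}; ◇¬(p ∨ q) there: 1:F, 4:T, 6:T, 7:T. ✗
Satisfying worlds: {2, 3, 6, 7}.

4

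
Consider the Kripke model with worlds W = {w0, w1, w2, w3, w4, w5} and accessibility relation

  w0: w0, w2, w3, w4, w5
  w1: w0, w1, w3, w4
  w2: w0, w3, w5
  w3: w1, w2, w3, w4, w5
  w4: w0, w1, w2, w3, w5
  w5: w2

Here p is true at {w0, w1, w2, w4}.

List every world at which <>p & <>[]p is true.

w0: <>p is T, <>[]p is T. ✓
w1: <>p is T, <>[]p is F. ✗
w2: <>p is T, <>[]p is T. ✓
w3: <>p is T, <>[]p is T. ✓
w4: <>p is T, <>[]p is T. ✓
w5: <>p is T, <>[]p is F. ✗

{w0, w2, w3, w4}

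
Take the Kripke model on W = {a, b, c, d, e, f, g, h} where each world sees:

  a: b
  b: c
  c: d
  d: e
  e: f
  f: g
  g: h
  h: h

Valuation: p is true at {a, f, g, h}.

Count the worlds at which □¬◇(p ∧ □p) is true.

a: successors {b}; ¬◇(p ∧ □p) there: b:T. ✓
b: successors {c}; ¬◇(p ∧ □p) there: c:T. ✓
c: successors {d}; ¬◇(p ∧ □p) there: d:T. ✓
d: successors {e}; ¬◇(p ∧ □p) there: e:F. ✗
e: successors {f}; ¬◇(p ∧ □p) there: f:F. ✗
f: successors {g}; ¬◇(p ∧ □p) there: g:F. ✗
g: successors {h}; ¬◇(p ∧ □p) there: h:F. ✗
h: successors {h}; ¬◇(p ∧ □p) there: h:F. ✗
Satisfying worlds: {a, b, c}.

3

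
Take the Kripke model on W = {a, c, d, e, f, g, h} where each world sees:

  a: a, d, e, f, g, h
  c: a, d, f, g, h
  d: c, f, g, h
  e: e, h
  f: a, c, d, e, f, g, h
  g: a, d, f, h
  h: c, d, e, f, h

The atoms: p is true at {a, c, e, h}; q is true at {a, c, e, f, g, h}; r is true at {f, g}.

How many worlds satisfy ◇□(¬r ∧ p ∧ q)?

a: successors {a, d, e, f, g, h}; □(¬r ∧ p ∧ q) there: a:F, d:F, e:T, f:F, g:F, h:F. ✓
c: successors {a, d, f, g, h}; □(¬r ∧ p ∧ q) there: a:F, d:F, f:F, g:F, h:F. ✗
d: successors {c, f, g, h}; □(¬r ∧ p ∧ q) there: c:F, f:F, g:F, h:F. ✗
e: successors {e, h}; □(¬r ∧ p ∧ q) there: e:T, h:F. ✓
f: successors {a, c, d, e, f, g, h}; □(¬r ∧ p ∧ q) there: a:F, c:F, d:F, e:T, f:F, g:F, h:F. ✓
g: successors {a, d, f, h}; □(¬r ∧ p ∧ q) there: a:F, d:F, f:F, h:F. ✗
h: successors {c, d, e, f, h}; □(¬r ∧ p ∧ q) there: c:F, d:F, e:T, f:F, h:F. ✓
Satisfying worlds: {a, e, f, h}.

4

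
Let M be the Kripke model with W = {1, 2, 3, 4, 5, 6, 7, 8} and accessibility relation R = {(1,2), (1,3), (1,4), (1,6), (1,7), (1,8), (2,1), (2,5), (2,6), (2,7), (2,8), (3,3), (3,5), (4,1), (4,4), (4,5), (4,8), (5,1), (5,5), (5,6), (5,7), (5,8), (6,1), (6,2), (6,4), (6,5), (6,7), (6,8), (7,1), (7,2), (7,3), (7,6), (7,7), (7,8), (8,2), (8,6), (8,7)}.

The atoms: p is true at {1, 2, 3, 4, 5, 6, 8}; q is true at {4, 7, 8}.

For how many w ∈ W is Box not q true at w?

1

1: successors {2, 3, 4, 6, 7, 8}; not q there: 2:T, 3:T, 4:F, 6:T, 7:F, 8:F. ✗
2: successors {1, 5, 6, 7, 8}; not q there: 1:T, 5:T, 6:T, 7:F, 8:F. ✗
3: successors {3, 5}; not q there: 3:T, 5:T. ✓
4: successors {1, 4, 5, 8}; not q there: 1:T, 4:F, 5:T, 8:F. ✗
5: successors {1, 5, 6, 7, 8}; not q there: 1:T, 5:T, 6:T, 7:F, 8:F. ✗
6: successors {1, 2, 4, 5, 7, 8}; not q there: 1:T, 2:T, 4:F, 5:T, 7:F, 8:F. ✗
7: successors {1, 2, 3, 6, 7, 8}; not q there: 1:T, 2:T, 3:T, 6:T, 7:F, 8:F. ✗
8: successors {2, 6, 7}; not q there: 2:T, 6:T, 7:F. ✗
Satisfying worlds: {3}.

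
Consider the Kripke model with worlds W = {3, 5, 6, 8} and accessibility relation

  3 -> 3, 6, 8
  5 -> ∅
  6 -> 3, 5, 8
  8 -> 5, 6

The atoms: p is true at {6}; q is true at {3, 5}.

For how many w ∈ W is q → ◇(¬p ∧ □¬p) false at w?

2

3: q is T, ◇(¬p ∧ □¬p) is F. ✗
5: q is T, ◇(¬p ∧ □¬p) is F. ✗
6: q is F, ◇(¬p ∧ □¬p) is T. ✓
8: q is F, ◇(¬p ∧ □¬p) is T. ✓
Satisfying worlds: {6, 8}.
So q → ◇(¬p ∧ □¬p) fails at the other 2 worlds.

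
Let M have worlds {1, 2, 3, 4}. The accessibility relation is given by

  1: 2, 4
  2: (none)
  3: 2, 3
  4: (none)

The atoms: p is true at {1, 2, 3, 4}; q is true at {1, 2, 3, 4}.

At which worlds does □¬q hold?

1: successors {2, 4}; ¬q there: 2:F, 4:F. ✗
2: no successors, so □¬q holds vacuously. ✓
3: successors {2, 3}; ¬q there: 2:F, 3:F. ✗
4: no successors, so □¬q holds vacuously. ✓

{2, 4}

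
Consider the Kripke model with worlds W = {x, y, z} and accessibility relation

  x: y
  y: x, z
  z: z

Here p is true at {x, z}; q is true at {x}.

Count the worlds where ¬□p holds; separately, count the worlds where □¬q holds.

For ¬□p:
x: □p is F. ✓
y: □p is T. ✗
z: □p is T. ✗
— 1 world.
For □¬q:
x: successors {y}; ¬q there: y:T. ✓
y: successors {x, z}; ¬q there: x:F, z:T. ✗
z: successors {z}; ¬q there: z:T. ✓
— 2 worlds.

1 and 2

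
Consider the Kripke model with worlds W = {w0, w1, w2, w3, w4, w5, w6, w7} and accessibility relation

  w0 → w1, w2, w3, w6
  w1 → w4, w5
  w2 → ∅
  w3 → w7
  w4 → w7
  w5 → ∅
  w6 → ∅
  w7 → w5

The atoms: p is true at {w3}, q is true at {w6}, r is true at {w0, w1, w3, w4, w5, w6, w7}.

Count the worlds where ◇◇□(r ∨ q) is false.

w0: successors {w1, w2, w3, w6}; ◇□(r ∨ q) there: w1:T, w2:F, w3:T, w6:F. ✓
w1: successors {w4, w5}; ◇□(r ∨ q) there: w4:T, w5:F. ✓
w2: no successors, so ◇◇□(r ∨ q) fails. ✗
w3: successors {w7}; ◇□(r ∨ q) there: w7:T. ✓
w4: successors {w7}; ◇□(r ∨ q) there: w7:T. ✓
w5: no successors, so ◇◇□(r ∨ q) fails. ✗
w6: no successors, so ◇◇□(r ∨ q) fails. ✗
w7: successors {w5}; ◇□(r ∨ q) there: w5:F. ✗
Satisfying worlds: {w0, w1, w3, w4}.
So ◇◇□(r ∨ q) fails at the other 4 worlds.

4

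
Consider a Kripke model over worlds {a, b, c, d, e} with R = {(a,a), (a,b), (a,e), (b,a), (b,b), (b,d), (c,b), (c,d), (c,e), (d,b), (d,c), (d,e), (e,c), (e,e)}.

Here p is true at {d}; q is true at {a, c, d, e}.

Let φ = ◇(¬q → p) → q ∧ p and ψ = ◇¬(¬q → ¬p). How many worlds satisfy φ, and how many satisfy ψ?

For ◇(¬q → p) → q ∧ p:
a: ◇(¬q → p) is T, q ∧ p is F. ✗
b: ◇(¬q → p) is T, q ∧ p is F. ✗
c: ◇(¬q → p) is T, q ∧ p is F. ✗
d: ◇(¬q → p) is T, q ∧ p is T. ✓
e: ◇(¬q → p) is T, q ∧ p is F. ✗
— 1 world.
For ◇¬(¬q → ¬p):
a: successors {a, b, e}; ¬(¬q → ¬p) there: a:F, b:F, e:F. ✗
b: successors {a, b, d}; ¬(¬q → ¬p) there: a:F, b:F, d:F. ✗
c: successors {b, d, e}; ¬(¬q → ¬p) there: b:F, d:F, e:F. ✗
d: successors {b, c, e}; ¬(¬q → ¬p) there: b:F, c:F, e:F. ✗
e: successors {c, e}; ¬(¬q → ¬p) there: c:F, e:F. ✗
— 0 worlds.

1 and 0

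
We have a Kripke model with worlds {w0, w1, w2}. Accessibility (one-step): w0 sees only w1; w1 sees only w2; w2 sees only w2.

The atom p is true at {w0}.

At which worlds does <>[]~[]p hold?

w0: successors {w1}; []~[]p there: w1:T. ✓
w1: successors {w2}; []~[]p there: w2:T. ✓
w2: successors {w2}; []~[]p there: w2:T. ✓

{w0, w1, w2}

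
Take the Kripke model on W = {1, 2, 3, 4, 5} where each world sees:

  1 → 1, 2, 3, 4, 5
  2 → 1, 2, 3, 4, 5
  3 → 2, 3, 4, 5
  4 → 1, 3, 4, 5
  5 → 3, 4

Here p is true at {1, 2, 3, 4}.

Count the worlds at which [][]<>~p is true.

0

1: successors {1, 2, 3, 4, 5}; []<>~p there: 1:F, 2:F, 3:F, 4:F, 5:T. ✗
2: successors {1, 2, 3, 4, 5}; []<>~p there: 1:F, 2:F, 3:F, 4:F, 5:T. ✗
3: successors {2, 3, 4, 5}; []<>~p there: 2:F, 3:F, 4:F, 5:T. ✗
4: successors {1, 3, 4, 5}; []<>~p there: 1:F, 3:F, 4:F, 5:T. ✗
5: successors {3, 4}; []<>~p there: 3:F, 4:F. ✗
Satisfying worlds: ∅.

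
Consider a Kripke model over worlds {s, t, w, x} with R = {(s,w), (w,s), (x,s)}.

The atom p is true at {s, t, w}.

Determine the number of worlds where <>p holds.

3

s: successors {w}; p there: w:T. ✓
t: no successors, so <>p fails. ✗
w: successors {s}; p there: s:T. ✓
x: successors {s}; p there: s:T. ✓
Satisfying worlds: {s, w, x}.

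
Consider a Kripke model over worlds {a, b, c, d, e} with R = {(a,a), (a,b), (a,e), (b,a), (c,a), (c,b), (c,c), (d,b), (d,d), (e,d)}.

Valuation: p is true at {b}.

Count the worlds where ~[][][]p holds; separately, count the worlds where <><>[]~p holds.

5 and 5

For ~[][][]p:
a: [][][]p is F. ✓
b: [][][]p is F. ✓
c: [][][]p is F. ✓
d: [][][]p is F. ✓
e: [][][]p is F. ✓
— 5 worlds.
For <><>[]~p:
a: successors {a, b, e}; <>[]~p there: a:T, b:F, e:F. ✓
b: successors {a}; <>[]~p there: a:T. ✓
c: successors {a, b, c}; <>[]~p there: a:T, b:F, c:T. ✓
d: successors {b, d}; <>[]~p there: b:F, d:T. ✓
e: successors {d}; <>[]~p there: d:T. ✓
— 5 worlds.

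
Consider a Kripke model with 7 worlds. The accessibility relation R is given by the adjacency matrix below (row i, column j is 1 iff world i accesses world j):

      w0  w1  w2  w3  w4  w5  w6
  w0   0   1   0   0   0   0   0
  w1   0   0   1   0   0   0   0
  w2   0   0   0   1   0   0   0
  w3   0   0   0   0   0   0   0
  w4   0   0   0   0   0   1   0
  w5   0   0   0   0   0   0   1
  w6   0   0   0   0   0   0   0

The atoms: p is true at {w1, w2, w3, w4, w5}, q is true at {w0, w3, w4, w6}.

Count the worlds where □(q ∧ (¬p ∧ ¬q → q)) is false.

w0: successors {w1}; q ∧ (¬p ∧ ¬q → q) there: w1:F. ✗
w1: successors {w2}; q ∧ (¬p ∧ ¬q → q) there: w2:F. ✗
w2: successors {w3}; q ∧ (¬p ∧ ¬q → q) there: w3:T. ✓
w3: no successors, so □(q ∧ (¬p ∧ ¬q → q)) holds vacuously. ✓
w4: successors {w5}; q ∧ (¬p ∧ ¬q → q) there: w5:F. ✗
w5: successors {w6}; q ∧ (¬p ∧ ¬q → q) there: w6:T. ✓
w6: no successors, so □(q ∧ (¬p ∧ ¬q → q)) holds vacuously. ✓
Satisfying worlds: {w2, w3, w5, w6}.
So □(q ∧ (¬p ∧ ¬q → q)) fails at the other 3 worlds.

3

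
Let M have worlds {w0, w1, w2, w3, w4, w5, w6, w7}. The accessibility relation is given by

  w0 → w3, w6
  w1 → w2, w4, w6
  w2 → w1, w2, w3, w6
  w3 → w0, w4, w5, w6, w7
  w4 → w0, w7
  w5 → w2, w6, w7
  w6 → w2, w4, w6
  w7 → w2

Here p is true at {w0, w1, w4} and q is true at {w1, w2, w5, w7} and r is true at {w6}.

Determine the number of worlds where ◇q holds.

w0: successors {w3, w6}; q there: w3:F, w6:F. ✗
w1: successors {w2, w4, w6}; q there: w2:T, w4:F, w6:F. ✓
w2: successors {w1, w2, w3, w6}; q there: w1:T, w2:T, w3:F, w6:F. ✓
w3: successors {w0, w4, w5, w6, w7}; q there: w0:F, w4:F, w5:T, w6:F, w7:T. ✓
w4: successors {w0, w7}; q there: w0:F, w7:T. ✓
w5: successors {w2, w6, w7}; q there: w2:T, w6:F, w7:T. ✓
w6: successors {w2, w4, w6}; q there: w2:T, w4:F, w6:F. ✓
w7: successors {w2}; q there: w2:T. ✓
Satisfying worlds: {w1, w2, w3, w4, w5, w6, w7}.

7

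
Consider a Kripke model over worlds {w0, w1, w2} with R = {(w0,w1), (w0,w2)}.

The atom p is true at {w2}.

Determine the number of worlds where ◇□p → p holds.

2

w0: ◇□p is T, p is F. ✗
w1: ◇□p is F, p is F. ✓
w2: ◇□p is F, p is T. ✓
Satisfying worlds: {w1, w2}.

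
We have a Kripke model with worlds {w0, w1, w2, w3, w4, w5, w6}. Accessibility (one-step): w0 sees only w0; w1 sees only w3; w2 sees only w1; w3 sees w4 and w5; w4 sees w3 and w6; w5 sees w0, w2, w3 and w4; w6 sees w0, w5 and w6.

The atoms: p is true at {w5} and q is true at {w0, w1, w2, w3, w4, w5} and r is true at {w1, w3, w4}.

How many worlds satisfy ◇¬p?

7

w0: successors {w0}; ¬p there: w0:T. ✓
w1: successors {w3}; ¬p there: w3:T. ✓
w2: successors {w1}; ¬p there: w1:T. ✓
w3: successors {w4, w5}; ¬p there: w4:T, w5:F. ✓
w4: successors {w3, w6}; ¬p there: w3:T, w6:T. ✓
w5: successors {w0, w2, w3, w4}; ¬p there: w0:T, w2:T, w3:T, w4:T. ✓
w6: successors {w0, w5, w6}; ¬p there: w0:T, w5:F, w6:T. ✓
Satisfying worlds: {w0, w1, w2, w3, w4, w5, w6}.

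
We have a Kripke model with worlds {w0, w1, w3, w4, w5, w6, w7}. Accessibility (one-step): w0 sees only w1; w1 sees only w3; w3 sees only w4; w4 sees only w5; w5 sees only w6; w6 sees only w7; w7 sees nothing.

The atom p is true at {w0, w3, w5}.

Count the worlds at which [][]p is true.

w0: successors {w1}; []p there: w1:T. ✓
w1: successors {w3}; []p there: w3:F. ✗
w3: successors {w4}; []p there: w4:T. ✓
w4: successors {w5}; []p there: w5:F. ✗
w5: successors {w6}; []p there: w6:F. ✗
w6: successors {w7}; []p there: w7:T. ✓
w7: no successors, so [][]p holds vacuously. ✓
Satisfying worlds: {w0, w3, w6, w7}.

4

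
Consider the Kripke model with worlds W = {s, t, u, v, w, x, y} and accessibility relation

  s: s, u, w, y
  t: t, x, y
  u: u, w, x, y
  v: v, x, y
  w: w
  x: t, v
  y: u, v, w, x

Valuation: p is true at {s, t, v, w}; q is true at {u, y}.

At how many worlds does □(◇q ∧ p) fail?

s: successors {s, u, w, y}; ◇q ∧ p there: s:T, u:F, w:F, y:F. ✗
t: successors {t, x, y}; ◇q ∧ p there: t:T, x:F, y:F. ✗
u: successors {u, w, x, y}; ◇q ∧ p there: u:F, w:F, x:F, y:F. ✗
v: successors {v, x, y}; ◇q ∧ p there: v:T, x:F, y:F. ✗
w: successors {w}; ◇q ∧ p there: w:F. ✗
x: successors {t, v}; ◇q ∧ p there: t:T, v:T. ✓
y: successors {u, v, w, x}; ◇q ∧ p there: u:F, v:T, w:F, x:F. ✗
Satisfying worlds: {x}.
So □(◇q ∧ p) fails at the other 6 worlds.

6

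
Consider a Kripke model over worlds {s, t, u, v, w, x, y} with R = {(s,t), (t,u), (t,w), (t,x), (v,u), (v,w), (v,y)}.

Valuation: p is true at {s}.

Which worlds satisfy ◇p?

∅

s: successors {t}; p there: t:F. ✗
t: successors {u, w, x}; p there: u:F, w:F, x:F. ✗
u: no successors, so ◇p fails. ✗
v: successors {u, w, y}; p there: u:F, w:F, y:F. ✗
w: no successors, so ◇p fails. ✗
x: no successors, so ◇p fails. ✗
y: no successors, so ◇p fails. ✗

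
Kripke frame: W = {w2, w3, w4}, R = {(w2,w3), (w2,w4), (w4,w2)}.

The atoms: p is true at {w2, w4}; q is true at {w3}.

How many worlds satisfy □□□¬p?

1

w2: successors {w3, w4}; □□¬p there: w3:T, w4:F. ✗
w3: no successors, so □□□¬p holds vacuously. ✓
w4: successors {w2}; □□¬p there: w2:F. ✗
Satisfying worlds: {w3}.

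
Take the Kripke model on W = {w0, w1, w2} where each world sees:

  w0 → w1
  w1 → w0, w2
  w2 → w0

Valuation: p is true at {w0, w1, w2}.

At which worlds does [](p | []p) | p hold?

w0: [](p | []p) is T, p is T. ✓
w1: [](p | []p) is T, p is T. ✓
w2: [](p | []p) is T, p is T. ✓

{w0, w1, w2}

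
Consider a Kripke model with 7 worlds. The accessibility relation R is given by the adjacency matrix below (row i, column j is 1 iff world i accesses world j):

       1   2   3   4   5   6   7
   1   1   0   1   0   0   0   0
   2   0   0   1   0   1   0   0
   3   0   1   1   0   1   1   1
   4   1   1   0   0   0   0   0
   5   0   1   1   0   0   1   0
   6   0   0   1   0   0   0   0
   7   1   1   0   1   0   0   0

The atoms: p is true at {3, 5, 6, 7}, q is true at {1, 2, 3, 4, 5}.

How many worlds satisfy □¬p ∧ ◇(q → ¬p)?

2

1: □¬p is F, ◇(q → ¬p) is T. ✗
2: □¬p is F, ◇(q → ¬p) is F. ✗
3: □¬p is F, ◇(q → ¬p) is T. ✗
4: □¬p is T, ◇(q → ¬p) is T. ✓
5: □¬p is F, ◇(q → ¬p) is T. ✗
6: □¬p is F, ◇(q → ¬p) is F. ✗
7: □¬p is T, ◇(q → ¬p) is T. ✓
Satisfying worlds: {4, 7}.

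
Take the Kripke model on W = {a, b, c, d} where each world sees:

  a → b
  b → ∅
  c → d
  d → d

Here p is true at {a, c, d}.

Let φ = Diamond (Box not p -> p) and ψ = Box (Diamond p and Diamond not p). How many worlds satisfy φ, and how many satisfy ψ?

2 and 1

For Diamond (Box not p -> p):
a: successors {b}; Box not p -> p there: b:F. ✗
b: no successors, so Diamond (Box not p -> p) fails. ✗
c: successors {d}; Box not p -> p there: d:T. ✓
d: successors {d}; Box not p -> p there: d:T. ✓
— 2 worlds.
For Box (Diamond p and Diamond not p):
a: successors {b}; Diamond p and Diamond not p there: b:F. ✗
b: no successors, so Box (Diamond p and Diamond not p) holds vacuously. ✓
c: successors {d}; Diamond p and Diamond not p there: d:F. ✗
d: successors {d}; Diamond p and Diamond not p there: d:F. ✗
— 1 world.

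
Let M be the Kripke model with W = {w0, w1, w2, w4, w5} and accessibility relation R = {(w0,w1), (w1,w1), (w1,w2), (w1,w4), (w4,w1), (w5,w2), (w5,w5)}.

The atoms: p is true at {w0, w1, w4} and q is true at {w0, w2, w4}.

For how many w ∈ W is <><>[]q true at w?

w0: successors {w1}; <>[]q there: w1:T. ✓
w1: successors {w1, w2, w4}; <>[]q there: w1:T, w2:F, w4:F. ✓
w2: no successors, so <><>[]q fails. ✗
w4: successors {w1}; <>[]q there: w1:T. ✓
w5: successors {w2, w5}; <>[]q there: w2:F, w5:T. ✓
Satisfying worlds: {w0, w1, w4, w5}.

4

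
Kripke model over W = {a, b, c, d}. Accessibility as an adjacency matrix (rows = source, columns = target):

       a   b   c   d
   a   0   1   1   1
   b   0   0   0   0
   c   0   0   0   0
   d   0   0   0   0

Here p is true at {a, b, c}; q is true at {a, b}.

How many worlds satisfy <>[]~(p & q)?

a: successors {b, c, d}; []~(p & q) there: b:T, c:T, d:T. ✓
b: no successors, so <>[]~(p & q) fails. ✗
c: no successors, so <>[]~(p & q) fails. ✗
d: no successors, so <>[]~(p & q) fails. ✗
Satisfying worlds: {a}.

1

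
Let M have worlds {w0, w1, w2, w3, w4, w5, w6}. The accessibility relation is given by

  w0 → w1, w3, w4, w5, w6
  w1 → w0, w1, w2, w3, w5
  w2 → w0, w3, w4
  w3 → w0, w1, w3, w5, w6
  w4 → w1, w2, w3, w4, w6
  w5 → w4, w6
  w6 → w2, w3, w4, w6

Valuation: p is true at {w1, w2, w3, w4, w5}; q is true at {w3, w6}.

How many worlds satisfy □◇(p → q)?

w0: successors {w1, w3, w4, w5, w6}; ◇(p → q) there: w1:T, w3:T, w4:T, w5:T, w6:T. ✓
w1: successors {w0, w1, w2, w3, w5}; ◇(p → q) there: w0:T, w1:T, w2:T, w3:T, w5:T. ✓
w2: successors {w0, w3, w4}; ◇(p → q) there: w0:T, w3:T, w4:T. ✓
w3: successors {w0, w1, w3, w5, w6}; ◇(p → q) there: w0:T, w1:T, w3:T, w5:T, w6:T. ✓
w4: successors {w1, w2, w3, w4, w6}; ◇(p → q) there: w1:T, w2:T, w3:T, w4:T, w6:T. ✓
w5: successors {w4, w6}; ◇(p → q) there: w4:T, w6:T. ✓
w6: successors {w2, w3, w4, w6}; ◇(p → q) there: w2:T, w3:T, w4:T, w6:T. ✓
Satisfying worlds: {w0, w1, w2, w3, w4, w5, w6}.

7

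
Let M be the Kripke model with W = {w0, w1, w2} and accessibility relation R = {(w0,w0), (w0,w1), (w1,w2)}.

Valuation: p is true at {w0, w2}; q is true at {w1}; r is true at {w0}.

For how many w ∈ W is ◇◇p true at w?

1

w0: successors {w0, w1}; ◇p there: w0:T, w1:T. ✓
w1: successors {w2}; ◇p there: w2:F. ✗
w2: no successors, so ◇◇p fails. ✗
Satisfying worlds: {w0}.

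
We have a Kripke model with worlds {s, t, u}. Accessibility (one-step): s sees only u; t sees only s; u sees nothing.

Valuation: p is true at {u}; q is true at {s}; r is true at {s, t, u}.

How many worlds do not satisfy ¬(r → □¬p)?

s: r → □¬p is F. ✓
t: r → □¬p is T. ✗
u: r → □¬p is T. ✗
Satisfying worlds: {s}.
So ¬(r → □¬p) fails at the other 2 worlds.

2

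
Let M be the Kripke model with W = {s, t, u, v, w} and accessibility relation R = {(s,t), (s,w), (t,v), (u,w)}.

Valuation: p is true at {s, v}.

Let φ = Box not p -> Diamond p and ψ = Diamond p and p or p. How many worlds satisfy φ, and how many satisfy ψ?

1 and 2

For Box not p -> Diamond p:
s: Box not p is T, Diamond p is F. ✗
t: Box not p is F, Diamond p is T. ✓
u: Box not p is T, Diamond p is F. ✗
v: Box not p is T, Diamond p is F. ✗
w: Box not p is T, Diamond p is F. ✗
— 1 world.
For Diamond p and p or p:
s: Diamond p and p is F, p is T. ✓
t: Diamond p and p is F, p is F. ✗
u: Diamond p and p is F, p is F. ✗
v: Diamond p and p is F, p is T. ✓
w: Diamond p and p is F, p is F. ✗
— 2 worlds.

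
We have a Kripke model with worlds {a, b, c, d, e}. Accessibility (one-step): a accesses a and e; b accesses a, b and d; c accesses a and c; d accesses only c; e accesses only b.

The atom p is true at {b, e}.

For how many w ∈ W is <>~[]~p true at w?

a: successors {a, e}; ~[]~p there: a:T, e:T. ✓
b: successors {a, b, d}; ~[]~p there: a:T, b:T, d:F. ✓
c: successors {a, c}; ~[]~p there: a:T, c:F. ✓
d: successors {c}; ~[]~p there: c:F. ✗
e: successors {b}; ~[]~p there: b:T. ✓
Satisfying worlds: {a, b, c, e}.

4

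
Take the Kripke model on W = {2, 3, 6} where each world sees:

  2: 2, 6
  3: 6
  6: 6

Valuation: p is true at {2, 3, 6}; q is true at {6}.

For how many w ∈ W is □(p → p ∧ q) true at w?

2

2: successors {2, 6}; p → p ∧ q there: 2:F, 6:T. ✗
3: successors {6}; p → p ∧ q there: 6:T. ✓
6: successors {6}; p → p ∧ q there: 6:T. ✓
Satisfying worlds: {3, 6}.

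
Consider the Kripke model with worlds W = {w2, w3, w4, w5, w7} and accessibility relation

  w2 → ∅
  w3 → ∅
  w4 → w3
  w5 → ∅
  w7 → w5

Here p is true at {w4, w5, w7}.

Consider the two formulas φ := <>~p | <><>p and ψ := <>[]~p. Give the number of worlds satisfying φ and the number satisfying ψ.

1 and 2

For <>~p | <><>p:
w2: <>~p is F, <><>p is F. ✗
w3: <>~p is F, <><>p is F. ✗
w4: <>~p is T, <><>p is F. ✓
w5: <>~p is F, <><>p is F. ✗
w7: <>~p is F, <><>p is F. ✗
— 1 world.
For <>[]~p:
w2: no successors, so <>[]~p fails. ✗
w3: no successors, so <>[]~p fails. ✗
w4: successors {w3}; []~p there: w3:T. ✓
w5: no successors, so <>[]~p fails. ✗
w7: successors {w5}; []~p there: w5:T. ✓
— 2 worlds.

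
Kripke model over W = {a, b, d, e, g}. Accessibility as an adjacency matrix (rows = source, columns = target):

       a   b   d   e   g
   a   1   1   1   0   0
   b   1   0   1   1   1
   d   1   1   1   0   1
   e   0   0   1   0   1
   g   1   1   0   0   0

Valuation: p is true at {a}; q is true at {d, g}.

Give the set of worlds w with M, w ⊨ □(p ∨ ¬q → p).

a: successors {a, b, d}; p ∨ ¬q → p there: a:T, b:F, d:T. ✗
b: successors {a, d, e, g}; p ∨ ¬q → p there: a:T, d:T, e:F, g:T. ✗
d: successors {a, b, d, g}; p ∨ ¬q → p there: a:T, b:F, d:T, g:T. ✗
e: successors {d, g}; p ∨ ¬q → p there: d:T, g:T. ✓
g: successors {a, b}; p ∨ ¬q → p there: a:T, b:F. ✗

{e}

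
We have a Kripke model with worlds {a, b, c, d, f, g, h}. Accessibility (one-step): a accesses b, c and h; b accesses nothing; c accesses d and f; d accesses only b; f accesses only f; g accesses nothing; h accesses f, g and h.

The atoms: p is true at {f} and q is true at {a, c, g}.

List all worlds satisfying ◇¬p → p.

a: ◇¬p is T, p is F. ✗
b: ◇¬p is F, p is F. ✓
c: ◇¬p is T, p is F. ✗
d: ◇¬p is T, p is F. ✗
f: ◇¬p is F, p is T. ✓
g: ◇¬p is F, p is F. ✓
h: ◇¬p is T, p is F. ✗

{b, f, g}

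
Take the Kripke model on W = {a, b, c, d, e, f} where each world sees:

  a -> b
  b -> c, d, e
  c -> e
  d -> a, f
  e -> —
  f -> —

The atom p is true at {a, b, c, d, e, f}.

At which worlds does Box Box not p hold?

a: successors {b}; Box not p there: b:F. ✗
b: successors {c, d, e}; Box not p there: c:F, d:F, e:T. ✗
c: successors {e}; Box not p there: e:T. ✓
d: successors {a, f}; Box not p there: a:F, f:T. ✗
e: no successors, so Box Box not p holds vacuously. ✓
f: no successors, so Box Box not p holds vacuously. ✓

{c, e, f}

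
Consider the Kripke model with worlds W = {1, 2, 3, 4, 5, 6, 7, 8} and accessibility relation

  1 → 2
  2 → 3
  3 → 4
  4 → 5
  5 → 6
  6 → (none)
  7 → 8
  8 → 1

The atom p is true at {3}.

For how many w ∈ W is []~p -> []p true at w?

2

1: []~p is T, []p is F. ✗
2: []~p is F, []p is T. ✓
3: []~p is T, []p is F. ✗
4: []~p is T, []p is F. ✗
5: []~p is T, []p is F. ✗
6: []~p is T, []p is T. ✓
7: []~p is T, []p is F. ✗
8: []~p is T, []p is F. ✗
Satisfying worlds: {2, 6}.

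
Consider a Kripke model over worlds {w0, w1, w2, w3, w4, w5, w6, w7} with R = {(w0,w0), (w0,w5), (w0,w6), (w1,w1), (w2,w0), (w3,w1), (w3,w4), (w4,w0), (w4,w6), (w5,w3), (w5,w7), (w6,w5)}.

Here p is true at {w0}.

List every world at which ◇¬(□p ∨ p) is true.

{w0, w1, w3, w4, w5, w6}

w0: successors {w0, w5, w6}; ¬(□p ∨ p) there: w0:F, w5:T, w6:T. ✓
w1: successors {w1}; ¬(□p ∨ p) there: w1:T. ✓
w2: successors {w0}; ¬(□p ∨ p) there: w0:F. ✗
w3: successors {w1, w4}; ¬(□p ∨ p) there: w1:T, w4:T. ✓
w4: successors {w0, w6}; ¬(□p ∨ p) there: w0:F, w6:T. ✓
w5: successors {w3, w7}; ¬(□p ∨ p) there: w3:T, w7:F. ✓
w6: successors {w5}; ¬(□p ∨ p) there: w5:T. ✓
w7: no successors, so ◇¬(□p ∨ p) fails. ✗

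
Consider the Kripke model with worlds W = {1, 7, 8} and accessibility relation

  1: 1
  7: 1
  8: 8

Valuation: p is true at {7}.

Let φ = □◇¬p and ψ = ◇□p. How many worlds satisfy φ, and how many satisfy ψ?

3 and 0

For □◇¬p:
1: successors {1}; ◇¬p there: 1:T. ✓
7: successors {1}; ◇¬p there: 1:T. ✓
8: successors {8}; ◇¬p there: 8:T. ✓
— 3 worlds.
For ◇□p:
1: successors {1}; □p there: 1:F. ✗
7: successors {1}; □p there: 1:F. ✗
8: successors {8}; □p there: 8:F. ✗
— 0 worlds.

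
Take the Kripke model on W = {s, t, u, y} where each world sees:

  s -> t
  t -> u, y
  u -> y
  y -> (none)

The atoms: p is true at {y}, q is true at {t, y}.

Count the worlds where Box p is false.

s: successors {t}; p there: t:F. ✗
t: successors {u, y}; p there: u:F, y:T. ✗
u: successors {y}; p there: y:T. ✓
y: no successors, so Box p holds vacuously. ✓
Satisfying worlds: {u, y}.
So Box p fails at the other 2 worlds.

2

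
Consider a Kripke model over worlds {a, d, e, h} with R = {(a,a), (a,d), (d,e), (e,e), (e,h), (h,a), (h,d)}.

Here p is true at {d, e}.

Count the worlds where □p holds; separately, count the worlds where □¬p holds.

1 and 0

For □p:
a: successors {a, d}; p there: a:F, d:T. ✗
d: successors {e}; p there: e:T. ✓
e: successors {e, h}; p there: e:T, h:F. ✗
h: successors {a, d}; p there: a:F, d:T. ✗
— 1 world.
For □¬p:
a: successors {a, d}; ¬p there: a:T, d:F. ✗
d: successors {e}; ¬p there: e:F. ✗
e: successors {e, h}; ¬p there: e:F, h:T. ✗
h: successors {a, d}; ¬p there: a:T, d:F. ✗
— 0 worlds.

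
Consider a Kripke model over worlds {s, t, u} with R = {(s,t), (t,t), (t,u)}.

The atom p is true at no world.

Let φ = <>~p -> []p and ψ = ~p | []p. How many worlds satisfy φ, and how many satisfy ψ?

For <>~p -> []p:
s: <>~p is T, []p is F. ✗
t: <>~p is T, []p is F. ✗
u: <>~p is F, []p is T. ✓
— 1 world.
For ~p | []p:
s: ~p is T, []p is F. ✓
t: ~p is T, []p is F. ✓
u: ~p is T, []p is T. ✓
— 3 worlds.

1 and 3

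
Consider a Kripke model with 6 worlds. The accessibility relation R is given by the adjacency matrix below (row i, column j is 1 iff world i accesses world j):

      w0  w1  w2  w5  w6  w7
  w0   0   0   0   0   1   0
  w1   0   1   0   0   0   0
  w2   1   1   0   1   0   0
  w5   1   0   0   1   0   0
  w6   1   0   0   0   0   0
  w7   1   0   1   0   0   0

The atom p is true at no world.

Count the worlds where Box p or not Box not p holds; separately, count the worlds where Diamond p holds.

For Box p or not Box not p:
w0: Box p is F, not Box not p is F. ✗
w1: Box p is F, not Box not p is F. ✗
w2: Box p is F, not Box not p is F. ✗
w5: Box p is F, not Box not p is F. ✗
w6: Box p is F, not Box not p is F. ✗
w7: Box p is F, not Box not p is F. ✗
— 0 worlds.
For Diamond p:
w0: successors {w6}; p there: w6:F. ✗
w1: successors {w1}; p there: w1:F. ✗
w2: successors {w0, w1, w5}; p there: w0:F, w1:F, w5:F. ✗
w5: successors {w0, w5}; p there: w0:F, w5:F. ✗
w6: successors {w0}; p there: w0:F. ✗
w7: successors {w0, w2}; p there: w0:F, w2:F. ✗
— 0 worlds.

0 and 0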